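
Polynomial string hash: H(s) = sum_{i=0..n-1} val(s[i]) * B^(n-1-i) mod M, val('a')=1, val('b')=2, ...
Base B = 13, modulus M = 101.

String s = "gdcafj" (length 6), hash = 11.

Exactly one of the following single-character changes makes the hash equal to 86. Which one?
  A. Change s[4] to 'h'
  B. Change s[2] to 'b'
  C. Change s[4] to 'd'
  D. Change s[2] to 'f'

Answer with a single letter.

Answer: C

Derivation:
Option A: s[4]='f'->'h', delta=(8-6)*13^1 mod 101 = 26, hash=11+26 mod 101 = 37
Option B: s[2]='c'->'b', delta=(2-3)*13^3 mod 101 = 25, hash=11+25 mod 101 = 36
Option C: s[4]='f'->'d', delta=(4-6)*13^1 mod 101 = 75, hash=11+75 mod 101 = 86 <-- target
Option D: s[2]='c'->'f', delta=(6-3)*13^3 mod 101 = 26, hash=11+26 mod 101 = 37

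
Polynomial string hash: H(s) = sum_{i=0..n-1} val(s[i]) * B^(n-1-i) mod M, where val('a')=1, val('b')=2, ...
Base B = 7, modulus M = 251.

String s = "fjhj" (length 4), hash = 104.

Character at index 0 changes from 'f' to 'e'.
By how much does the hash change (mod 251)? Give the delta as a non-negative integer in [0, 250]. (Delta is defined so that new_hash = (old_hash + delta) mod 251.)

Answer: 159

Derivation:
Delta formula: (val(new) - val(old)) * B^(n-1-k) mod M
  val('e') - val('f') = 5 - 6 = -1
  B^(n-1-k) = 7^3 mod 251 = 92
  Delta = -1 * 92 mod 251 = 159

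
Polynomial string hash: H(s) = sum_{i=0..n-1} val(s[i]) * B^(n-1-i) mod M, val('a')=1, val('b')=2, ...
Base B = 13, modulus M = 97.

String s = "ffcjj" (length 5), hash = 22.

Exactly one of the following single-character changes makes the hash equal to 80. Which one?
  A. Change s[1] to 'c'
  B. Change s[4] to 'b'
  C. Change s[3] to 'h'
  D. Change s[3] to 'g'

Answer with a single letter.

Option A: s[1]='f'->'c', delta=(3-6)*13^3 mod 97 = 5, hash=22+5 mod 97 = 27
Option B: s[4]='j'->'b', delta=(2-10)*13^0 mod 97 = 89, hash=22+89 mod 97 = 14
Option C: s[3]='j'->'h', delta=(8-10)*13^1 mod 97 = 71, hash=22+71 mod 97 = 93
Option D: s[3]='j'->'g', delta=(7-10)*13^1 mod 97 = 58, hash=22+58 mod 97 = 80 <-- target

Answer: D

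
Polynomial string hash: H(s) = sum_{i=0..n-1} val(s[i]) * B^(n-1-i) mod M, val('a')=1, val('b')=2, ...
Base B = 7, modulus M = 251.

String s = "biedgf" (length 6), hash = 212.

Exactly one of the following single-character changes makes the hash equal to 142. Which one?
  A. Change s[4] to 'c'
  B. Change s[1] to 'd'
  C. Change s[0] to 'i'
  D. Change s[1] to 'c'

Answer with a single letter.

Answer: C

Derivation:
Option A: s[4]='g'->'c', delta=(3-7)*7^1 mod 251 = 223, hash=212+223 mod 251 = 184
Option B: s[1]='i'->'d', delta=(4-9)*7^4 mod 251 = 43, hash=212+43 mod 251 = 4
Option C: s[0]='b'->'i', delta=(9-2)*7^5 mod 251 = 181, hash=212+181 mod 251 = 142 <-- target
Option D: s[1]='i'->'c', delta=(3-9)*7^4 mod 251 = 152, hash=212+152 mod 251 = 113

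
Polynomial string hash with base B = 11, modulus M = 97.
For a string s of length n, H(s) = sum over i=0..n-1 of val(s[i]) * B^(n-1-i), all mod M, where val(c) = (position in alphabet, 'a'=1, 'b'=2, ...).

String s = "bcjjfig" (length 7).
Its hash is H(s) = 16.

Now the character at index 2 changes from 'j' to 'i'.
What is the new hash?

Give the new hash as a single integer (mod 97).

val('j') = 10, val('i') = 9
Position k = 2, exponent = n-1-k = 4
B^4 mod M = 11^4 mod 97 = 91
Delta = (9 - 10) * 91 mod 97 = 6
New hash = (16 + 6) mod 97 = 22

Answer: 22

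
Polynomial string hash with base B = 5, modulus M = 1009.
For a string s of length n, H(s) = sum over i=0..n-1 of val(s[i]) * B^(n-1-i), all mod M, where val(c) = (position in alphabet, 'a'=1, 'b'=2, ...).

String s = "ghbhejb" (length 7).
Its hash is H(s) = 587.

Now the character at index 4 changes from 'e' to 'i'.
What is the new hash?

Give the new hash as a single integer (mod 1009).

val('e') = 5, val('i') = 9
Position k = 4, exponent = n-1-k = 2
B^2 mod M = 5^2 mod 1009 = 25
Delta = (9 - 5) * 25 mod 1009 = 100
New hash = (587 + 100) mod 1009 = 687

Answer: 687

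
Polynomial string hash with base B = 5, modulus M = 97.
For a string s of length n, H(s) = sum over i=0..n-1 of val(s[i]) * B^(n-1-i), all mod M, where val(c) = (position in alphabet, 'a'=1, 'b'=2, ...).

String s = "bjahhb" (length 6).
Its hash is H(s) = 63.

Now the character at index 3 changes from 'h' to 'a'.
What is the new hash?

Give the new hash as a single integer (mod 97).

val('h') = 8, val('a') = 1
Position k = 3, exponent = n-1-k = 2
B^2 mod M = 5^2 mod 97 = 25
Delta = (1 - 8) * 25 mod 97 = 19
New hash = (63 + 19) mod 97 = 82

Answer: 82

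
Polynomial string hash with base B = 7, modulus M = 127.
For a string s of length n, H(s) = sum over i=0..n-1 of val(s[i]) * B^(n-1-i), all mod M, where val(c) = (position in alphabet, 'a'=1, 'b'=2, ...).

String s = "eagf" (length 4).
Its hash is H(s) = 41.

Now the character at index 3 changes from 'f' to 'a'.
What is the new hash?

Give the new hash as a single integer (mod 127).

val('f') = 6, val('a') = 1
Position k = 3, exponent = n-1-k = 0
B^0 mod M = 7^0 mod 127 = 1
Delta = (1 - 6) * 1 mod 127 = 122
New hash = (41 + 122) mod 127 = 36

Answer: 36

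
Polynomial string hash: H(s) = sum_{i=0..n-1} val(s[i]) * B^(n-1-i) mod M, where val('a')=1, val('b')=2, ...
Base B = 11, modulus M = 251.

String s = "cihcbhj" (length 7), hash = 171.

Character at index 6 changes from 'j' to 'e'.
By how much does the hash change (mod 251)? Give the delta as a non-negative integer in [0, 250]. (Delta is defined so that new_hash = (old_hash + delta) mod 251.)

Delta formula: (val(new) - val(old)) * B^(n-1-k) mod M
  val('e') - val('j') = 5 - 10 = -5
  B^(n-1-k) = 11^0 mod 251 = 1
  Delta = -5 * 1 mod 251 = 246

Answer: 246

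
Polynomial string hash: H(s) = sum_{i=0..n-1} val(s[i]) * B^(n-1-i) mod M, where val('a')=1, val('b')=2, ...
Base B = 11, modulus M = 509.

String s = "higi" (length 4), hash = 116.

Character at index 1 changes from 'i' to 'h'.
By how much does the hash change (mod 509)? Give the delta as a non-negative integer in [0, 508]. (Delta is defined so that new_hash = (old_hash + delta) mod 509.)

Delta formula: (val(new) - val(old)) * B^(n-1-k) mod M
  val('h') - val('i') = 8 - 9 = -1
  B^(n-1-k) = 11^2 mod 509 = 121
  Delta = -1 * 121 mod 509 = 388

Answer: 388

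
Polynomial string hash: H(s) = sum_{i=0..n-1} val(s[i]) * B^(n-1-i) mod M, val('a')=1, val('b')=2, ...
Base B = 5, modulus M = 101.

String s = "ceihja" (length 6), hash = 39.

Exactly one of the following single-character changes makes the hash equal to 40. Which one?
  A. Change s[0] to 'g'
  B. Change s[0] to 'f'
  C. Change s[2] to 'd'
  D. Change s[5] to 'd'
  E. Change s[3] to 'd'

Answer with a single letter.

Option A: s[0]='c'->'g', delta=(7-3)*5^5 mod 101 = 77, hash=39+77 mod 101 = 15
Option B: s[0]='c'->'f', delta=(6-3)*5^5 mod 101 = 83, hash=39+83 mod 101 = 21
Option C: s[2]='i'->'d', delta=(4-9)*5^3 mod 101 = 82, hash=39+82 mod 101 = 20
Option D: s[5]='a'->'d', delta=(4-1)*5^0 mod 101 = 3, hash=39+3 mod 101 = 42
Option E: s[3]='h'->'d', delta=(4-8)*5^2 mod 101 = 1, hash=39+1 mod 101 = 40 <-- target

Answer: E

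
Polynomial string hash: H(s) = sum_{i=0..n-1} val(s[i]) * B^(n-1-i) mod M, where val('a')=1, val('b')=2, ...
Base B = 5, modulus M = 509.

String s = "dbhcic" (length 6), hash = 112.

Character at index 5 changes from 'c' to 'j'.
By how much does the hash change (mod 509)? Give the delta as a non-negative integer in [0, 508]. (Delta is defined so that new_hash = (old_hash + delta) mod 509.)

Delta formula: (val(new) - val(old)) * B^(n-1-k) mod M
  val('j') - val('c') = 10 - 3 = 7
  B^(n-1-k) = 5^0 mod 509 = 1
  Delta = 7 * 1 mod 509 = 7

Answer: 7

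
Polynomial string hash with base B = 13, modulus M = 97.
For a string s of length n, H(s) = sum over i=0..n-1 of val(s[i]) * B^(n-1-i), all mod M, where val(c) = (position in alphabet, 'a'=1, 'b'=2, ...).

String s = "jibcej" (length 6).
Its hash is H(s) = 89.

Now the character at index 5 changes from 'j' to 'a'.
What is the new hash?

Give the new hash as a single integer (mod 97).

Answer: 80

Derivation:
val('j') = 10, val('a') = 1
Position k = 5, exponent = n-1-k = 0
B^0 mod M = 13^0 mod 97 = 1
Delta = (1 - 10) * 1 mod 97 = 88
New hash = (89 + 88) mod 97 = 80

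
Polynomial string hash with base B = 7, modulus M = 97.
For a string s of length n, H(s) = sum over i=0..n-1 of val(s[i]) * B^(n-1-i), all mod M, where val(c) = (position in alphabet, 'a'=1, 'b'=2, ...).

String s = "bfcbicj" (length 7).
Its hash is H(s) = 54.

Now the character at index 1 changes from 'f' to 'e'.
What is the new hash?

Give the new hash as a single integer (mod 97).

val('f') = 6, val('e') = 5
Position k = 1, exponent = n-1-k = 5
B^5 mod M = 7^5 mod 97 = 26
Delta = (5 - 6) * 26 mod 97 = 71
New hash = (54 + 71) mod 97 = 28

Answer: 28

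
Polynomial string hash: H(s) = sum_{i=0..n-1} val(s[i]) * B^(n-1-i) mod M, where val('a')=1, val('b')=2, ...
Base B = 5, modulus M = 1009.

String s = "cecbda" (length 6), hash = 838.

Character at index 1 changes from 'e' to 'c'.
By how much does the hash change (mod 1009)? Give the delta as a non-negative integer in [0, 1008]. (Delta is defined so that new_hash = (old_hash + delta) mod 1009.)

Delta formula: (val(new) - val(old)) * B^(n-1-k) mod M
  val('c') - val('e') = 3 - 5 = -2
  B^(n-1-k) = 5^4 mod 1009 = 625
  Delta = -2 * 625 mod 1009 = 768

Answer: 768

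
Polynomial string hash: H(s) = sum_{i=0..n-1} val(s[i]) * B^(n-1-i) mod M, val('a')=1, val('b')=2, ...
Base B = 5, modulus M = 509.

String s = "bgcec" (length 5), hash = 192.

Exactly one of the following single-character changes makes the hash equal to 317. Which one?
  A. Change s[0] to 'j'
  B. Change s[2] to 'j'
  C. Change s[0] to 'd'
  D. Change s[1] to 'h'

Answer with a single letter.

Option A: s[0]='b'->'j', delta=(10-2)*5^4 mod 509 = 419, hash=192+419 mod 509 = 102
Option B: s[2]='c'->'j', delta=(10-3)*5^2 mod 509 = 175, hash=192+175 mod 509 = 367
Option C: s[0]='b'->'d', delta=(4-2)*5^4 mod 509 = 232, hash=192+232 mod 509 = 424
Option D: s[1]='g'->'h', delta=(8-7)*5^3 mod 509 = 125, hash=192+125 mod 509 = 317 <-- target

Answer: D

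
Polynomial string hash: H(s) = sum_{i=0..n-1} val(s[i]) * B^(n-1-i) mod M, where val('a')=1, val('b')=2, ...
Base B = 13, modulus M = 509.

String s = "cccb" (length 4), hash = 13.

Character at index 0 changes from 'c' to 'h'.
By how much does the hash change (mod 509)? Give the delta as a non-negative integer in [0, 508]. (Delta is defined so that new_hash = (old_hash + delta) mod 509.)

Delta formula: (val(new) - val(old)) * B^(n-1-k) mod M
  val('h') - val('c') = 8 - 3 = 5
  B^(n-1-k) = 13^3 mod 509 = 161
  Delta = 5 * 161 mod 509 = 296

Answer: 296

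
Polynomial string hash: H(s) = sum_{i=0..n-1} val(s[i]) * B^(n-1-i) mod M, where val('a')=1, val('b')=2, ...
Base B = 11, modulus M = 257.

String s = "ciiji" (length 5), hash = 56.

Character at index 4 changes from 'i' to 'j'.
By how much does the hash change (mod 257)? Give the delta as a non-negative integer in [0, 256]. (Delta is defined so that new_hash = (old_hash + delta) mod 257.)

Delta formula: (val(new) - val(old)) * B^(n-1-k) mod M
  val('j') - val('i') = 10 - 9 = 1
  B^(n-1-k) = 11^0 mod 257 = 1
  Delta = 1 * 1 mod 257 = 1

Answer: 1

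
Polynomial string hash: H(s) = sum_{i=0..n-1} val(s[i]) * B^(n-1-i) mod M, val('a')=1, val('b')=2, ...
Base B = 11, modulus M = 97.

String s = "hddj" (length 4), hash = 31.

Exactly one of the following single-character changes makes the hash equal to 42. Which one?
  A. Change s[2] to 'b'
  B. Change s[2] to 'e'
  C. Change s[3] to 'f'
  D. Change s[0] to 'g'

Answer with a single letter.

Answer: B

Derivation:
Option A: s[2]='d'->'b', delta=(2-4)*11^1 mod 97 = 75, hash=31+75 mod 97 = 9
Option B: s[2]='d'->'e', delta=(5-4)*11^1 mod 97 = 11, hash=31+11 mod 97 = 42 <-- target
Option C: s[3]='j'->'f', delta=(6-10)*11^0 mod 97 = 93, hash=31+93 mod 97 = 27
Option D: s[0]='h'->'g', delta=(7-8)*11^3 mod 97 = 27, hash=31+27 mod 97 = 58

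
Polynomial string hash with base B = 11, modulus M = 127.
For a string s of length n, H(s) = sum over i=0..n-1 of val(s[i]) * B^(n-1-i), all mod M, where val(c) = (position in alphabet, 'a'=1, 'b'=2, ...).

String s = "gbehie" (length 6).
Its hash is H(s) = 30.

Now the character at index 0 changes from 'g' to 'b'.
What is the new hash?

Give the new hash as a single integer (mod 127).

val('g') = 7, val('b') = 2
Position k = 0, exponent = n-1-k = 5
B^5 mod M = 11^5 mod 127 = 15
Delta = (2 - 7) * 15 mod 127 = 52
New hash = (30 + 52) mod 127 = 82

Answer: 82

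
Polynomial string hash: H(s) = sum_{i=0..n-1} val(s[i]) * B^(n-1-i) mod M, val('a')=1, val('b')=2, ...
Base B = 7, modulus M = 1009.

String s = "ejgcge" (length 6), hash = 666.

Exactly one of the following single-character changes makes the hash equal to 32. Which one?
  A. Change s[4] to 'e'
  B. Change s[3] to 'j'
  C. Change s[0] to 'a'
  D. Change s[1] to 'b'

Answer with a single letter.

Option A: s[4]='g'->'e', delta=(5-7)*7^1 mod 1009 = 995, hash=666+995 mod 1009 = 652
Option B: s[3]='c'->'j', delta=(10-3)*7^2 mod 1009 = 343, hash=666+343 mod 1009 = 0
Option C: s[0]='e'->'a', delta=(1-5)*7^5 mod 1009 = 375, hash=666+375 mod 1009 = 32 <-- target
Option D: s[1]='j'->'b', delta=(2-10)*7^4 mod 1009 = 972, hash=666+972 mod 1009 = 629

Answer: C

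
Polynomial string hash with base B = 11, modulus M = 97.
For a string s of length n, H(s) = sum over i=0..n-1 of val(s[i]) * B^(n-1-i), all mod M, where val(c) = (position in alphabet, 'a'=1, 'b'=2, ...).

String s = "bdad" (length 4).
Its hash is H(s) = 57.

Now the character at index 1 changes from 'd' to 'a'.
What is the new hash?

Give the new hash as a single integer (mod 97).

Answer: 82

Derivation:
val('d') = 4, val('a') = 1
Position k = 1, exponent = n-1-k = 2
B^2 mod M = 11^2 mod 97 = 24
Delta = (1 - 4) * 24 mod 97 = 25
New hash = (57 + 25) mod 97 = 82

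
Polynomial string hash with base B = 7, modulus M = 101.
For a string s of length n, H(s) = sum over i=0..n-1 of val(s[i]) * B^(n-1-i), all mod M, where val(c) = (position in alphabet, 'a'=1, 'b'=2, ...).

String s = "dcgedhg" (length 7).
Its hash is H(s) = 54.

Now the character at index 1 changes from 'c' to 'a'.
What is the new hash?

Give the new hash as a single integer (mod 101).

Answer: 73

Derivation:
val('c') = 3, val('a') = 1
Position k = 1, exponent = n-1-k = 5
B^5 mod M = 7^5 mod 101 = 41
Delta = (1 - 3) * 41 mod 101 = 19
New hash = (54 + 19) mod 101 = 73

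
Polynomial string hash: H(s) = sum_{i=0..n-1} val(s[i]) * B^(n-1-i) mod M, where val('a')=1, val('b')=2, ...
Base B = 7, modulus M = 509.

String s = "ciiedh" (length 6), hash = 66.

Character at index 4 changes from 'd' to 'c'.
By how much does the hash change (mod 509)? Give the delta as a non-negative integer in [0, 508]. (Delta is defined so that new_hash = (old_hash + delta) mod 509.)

Answer: 502

Derivation:
Delta formula: (val(new) - val(old)) * B^(n-1-k) mod M
  val('c') - val('d') = 3 - 4 = -1
  B^(n-1-k) = 7^1 mod 509 = 7
  Delta = -1 * 7 mod 509 = 502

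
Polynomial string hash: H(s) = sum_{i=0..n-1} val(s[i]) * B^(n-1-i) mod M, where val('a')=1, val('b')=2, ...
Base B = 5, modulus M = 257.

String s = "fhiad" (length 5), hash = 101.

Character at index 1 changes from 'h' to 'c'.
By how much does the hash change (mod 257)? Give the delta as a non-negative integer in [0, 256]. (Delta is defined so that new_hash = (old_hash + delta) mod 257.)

Delta formula: (val(new) - val(old)) * B^(n-1-k) mod M
  val('c') - val('h') = 3 - 8 = -5
  B^(n-1-k) = 5^3 mod 257 = 125
  Delta = -5 * 125 mod 257 = 146

Answer: 146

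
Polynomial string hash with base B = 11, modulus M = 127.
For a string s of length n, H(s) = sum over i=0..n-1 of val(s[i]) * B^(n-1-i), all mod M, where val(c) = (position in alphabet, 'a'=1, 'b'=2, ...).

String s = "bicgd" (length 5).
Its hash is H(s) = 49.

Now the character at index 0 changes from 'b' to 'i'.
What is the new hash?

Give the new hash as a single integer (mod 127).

val('b') = 2, val('i') = 9
Position k = 0, exponent = n-1-k = 4
B^4 mod M = 11^4 mod 127 = 36
Delta = (9 - 2) * 36 mod 127 = 125
New hash = (49 + 125) mod 127 = 47

Answer: 47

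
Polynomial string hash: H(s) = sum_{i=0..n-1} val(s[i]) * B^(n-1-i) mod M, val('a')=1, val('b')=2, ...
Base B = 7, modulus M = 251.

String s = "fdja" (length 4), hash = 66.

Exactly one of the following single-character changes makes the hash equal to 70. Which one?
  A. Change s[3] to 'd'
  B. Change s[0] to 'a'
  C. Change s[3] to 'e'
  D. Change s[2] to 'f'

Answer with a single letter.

Answer: C

Derivation:
Option A: s[3]='a'->'d', delta=(4-1)*7^0 mod 251 = 3, hash=66+3 mod 251 = 69
Option B: s[0]='f'->'a', delta=(1-6)*7^3 mod 251 = 42, hash=66+42 mod 251 = 108
Option C: s[3]='a'->'e', delta=(5-1)*7^0 mod 251 = 4, hash=66+4 mod 251 = 70 <-- target
Option D: s[2]='j'->'f', delta=(6-10)*7^1 mod 251 = 223, hash=66+223 mod 251 = 38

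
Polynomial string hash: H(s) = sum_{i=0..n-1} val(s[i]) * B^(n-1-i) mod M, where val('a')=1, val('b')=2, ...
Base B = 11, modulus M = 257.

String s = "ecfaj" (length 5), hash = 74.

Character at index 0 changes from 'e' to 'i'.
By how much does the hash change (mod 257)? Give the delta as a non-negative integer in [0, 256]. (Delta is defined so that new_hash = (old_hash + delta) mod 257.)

Answer: 225

Derivation:
Delta formula: (val(new) - val(old)) * B^(n-1-k) mod M
  val('i') - val('e') = 9 - 5 = 4
  B^(n-1-k) = 11^4 mod 257 = 249
  Delta = 4 * 249 mod 257 = 225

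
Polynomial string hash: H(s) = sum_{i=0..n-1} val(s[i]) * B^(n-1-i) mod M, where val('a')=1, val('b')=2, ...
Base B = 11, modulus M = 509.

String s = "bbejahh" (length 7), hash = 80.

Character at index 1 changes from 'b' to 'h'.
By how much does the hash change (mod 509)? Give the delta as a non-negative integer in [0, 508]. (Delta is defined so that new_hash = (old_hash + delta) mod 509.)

Delta formula: (val(new) - val(old)) * B^(n-1-k) mod M
  val('h') - val('b') = 8 - 2 = 6
  B^(n-1-k) = 11^5 mod 509 = 207
  Delta = 6 * 207 mod 509 = 224

Answer: 224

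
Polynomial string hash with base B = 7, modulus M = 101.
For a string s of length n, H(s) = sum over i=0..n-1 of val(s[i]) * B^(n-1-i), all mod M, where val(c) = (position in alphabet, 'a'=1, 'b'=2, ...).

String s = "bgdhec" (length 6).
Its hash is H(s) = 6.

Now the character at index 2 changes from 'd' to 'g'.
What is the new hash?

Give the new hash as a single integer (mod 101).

val('d') = 4, val('g') = 7
Position k = 2, exponent = n-1-k = 3
B^3 mod M = 7^3 mod 101 = 40
Delta = (7 - 4) * 40 mod 101 = 19
New hash = (6 + 19) mod 101 = 25

Answer: 25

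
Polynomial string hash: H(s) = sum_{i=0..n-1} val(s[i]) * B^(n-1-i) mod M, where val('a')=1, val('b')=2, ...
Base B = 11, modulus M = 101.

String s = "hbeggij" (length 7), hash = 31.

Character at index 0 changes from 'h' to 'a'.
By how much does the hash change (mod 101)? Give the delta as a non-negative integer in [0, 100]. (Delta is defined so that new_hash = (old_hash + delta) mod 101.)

Delta formula: (val(new) - val(old)) * B^(n-1-k) mod M
  val('a') - val('h') = 1 - 8 = -7
  B^(n-1-k) = 11^6 mod 101 = 21
  Delta = -7 * 21 mod 101 = 55

Answer: 55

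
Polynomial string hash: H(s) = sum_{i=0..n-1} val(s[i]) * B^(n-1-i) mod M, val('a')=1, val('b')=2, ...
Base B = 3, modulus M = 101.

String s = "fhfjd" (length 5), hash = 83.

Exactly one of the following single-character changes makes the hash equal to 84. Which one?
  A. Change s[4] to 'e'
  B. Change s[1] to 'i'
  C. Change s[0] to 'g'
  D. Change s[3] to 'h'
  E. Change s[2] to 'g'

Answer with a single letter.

Answer: A

Derivation:
Option A: s[4]='d'->'e', delta=(5-4)*3^0 mod 101 = 1, hash=83+1 mod 101 = 84 <-- target
Option B: s[1]='h'->'i', delta=(9-8)*3^3 mod 101 = 27, hash=83+27 mod 101 = 9
Option C: s[0]='f'->'g', delta=(7-6)*3^4 mod 101 = 81, hash=83+81 mod 101 = 63
Option D: s[3]='j'->'h', delta=(8-10)*3^1 mod 101 = 95, hash=83+95 mod 101 = 77
Option E: s[2]='f'->'g', delta=(7-6)*3^2 mod 101 = 9, hash=83+9 mod 101 = 92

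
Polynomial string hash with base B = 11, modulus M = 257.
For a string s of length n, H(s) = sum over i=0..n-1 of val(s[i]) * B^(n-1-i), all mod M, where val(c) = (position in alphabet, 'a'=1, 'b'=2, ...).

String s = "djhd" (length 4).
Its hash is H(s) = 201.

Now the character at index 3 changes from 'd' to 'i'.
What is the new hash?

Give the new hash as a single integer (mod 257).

val('d') = 4, val('i') = 9
Position k = 3, exponent = n-1-k = 0
B^0 mod M = 11^0 mod 257 = 1
Delta = (9 - 4) * 1 mod 257 = 5
New hash = (201 + 5) mod 257 = 206

Answer: 206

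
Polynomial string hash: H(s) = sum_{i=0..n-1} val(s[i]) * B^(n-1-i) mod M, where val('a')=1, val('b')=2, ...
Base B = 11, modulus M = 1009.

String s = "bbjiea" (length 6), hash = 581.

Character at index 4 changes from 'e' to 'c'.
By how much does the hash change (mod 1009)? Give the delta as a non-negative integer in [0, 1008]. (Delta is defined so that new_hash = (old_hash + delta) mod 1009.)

Answer: 987

Derivation:
Delta formula: (val(new) - val(old)) * B^(n-1-k) mod M
  val('c') - val('e') = 3 - 5 = -2
  B^(n-1-k) = 11^1 mod 1009 = 11
  Delta = -2 * 11 mod 1009 = 987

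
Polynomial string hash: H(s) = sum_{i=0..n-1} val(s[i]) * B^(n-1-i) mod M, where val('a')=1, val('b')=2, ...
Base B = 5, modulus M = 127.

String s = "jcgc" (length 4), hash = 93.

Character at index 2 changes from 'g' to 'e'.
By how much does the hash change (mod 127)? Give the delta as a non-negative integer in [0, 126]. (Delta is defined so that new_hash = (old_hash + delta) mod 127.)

Delta formula: (val(new) - val(old)) * B^(n-1-k) mod M
  val('e') - val('g') = 5 - 7 = -2
  B^(n-1-k) = 5^1 mod 127 = 5
  Delta = -2 * 5 mod 127 = 117

Answer: 117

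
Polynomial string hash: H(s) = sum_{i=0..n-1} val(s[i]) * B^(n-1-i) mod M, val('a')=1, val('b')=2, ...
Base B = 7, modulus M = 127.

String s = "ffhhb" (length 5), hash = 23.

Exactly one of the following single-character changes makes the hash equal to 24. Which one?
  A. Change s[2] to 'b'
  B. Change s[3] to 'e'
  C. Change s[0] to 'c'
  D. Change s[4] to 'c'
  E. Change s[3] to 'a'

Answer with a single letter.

Option A: s[2]='h'->'b', delta=(2-8)*7^2 mod 127 = 87, hash=23+87 mod 127 = 110
Option B: s[3]='h'->'e', delta=(5-8)*7^1 mod 127 = 106, hash=23+106 mod 127 = 2
Option C: s[0]='f'->'c', delta=(3-6)*7^4 mod 127 = 36, hash=23+36 mod 127 = 59
Option D: s[4]='b'->'c', delta=(3-2)*7^0 mod 127 = 1, hash=23+1 mod 127 = 24 <-- target
Option E: s[3]='h'->'a', delta=(1-8)*7^1 mod 127 = 78, hash=23+78 mod 127 = 101

Answer: D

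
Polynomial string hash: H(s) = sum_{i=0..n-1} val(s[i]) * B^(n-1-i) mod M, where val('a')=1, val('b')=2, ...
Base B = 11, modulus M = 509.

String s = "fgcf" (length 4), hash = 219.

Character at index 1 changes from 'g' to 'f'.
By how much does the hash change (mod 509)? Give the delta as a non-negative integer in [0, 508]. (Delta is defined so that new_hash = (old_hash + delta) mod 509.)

Answer: 388

Derivation:
Delta formula: (val(new) - val(old)) * B^(n-1-k) mod M
  val('f') - val('g') = 6 - 7 = -1
  B^(n-1-k) = 11^2 mod 509 = 121
  Delta = -1 * 121 mod 509 = 388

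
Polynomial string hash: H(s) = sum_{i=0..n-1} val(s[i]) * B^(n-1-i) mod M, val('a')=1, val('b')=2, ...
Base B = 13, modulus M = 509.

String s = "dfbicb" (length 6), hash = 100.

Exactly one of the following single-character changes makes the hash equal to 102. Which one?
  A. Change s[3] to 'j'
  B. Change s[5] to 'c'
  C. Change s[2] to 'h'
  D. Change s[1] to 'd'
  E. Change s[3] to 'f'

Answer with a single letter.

Answer: E

Derivation:
Option A: s[3]='i'->'j', delta=(10-9)*13^2 mod 509 = 169, hash=100+169 mod 509 = 269
Option B: s[5]='b'->'c', delta=(3-2)*13^0 mod 509 = 1, hash=100+1 mod 509 = 101
Option C: s[2]='b'->'h', delta=(8-2)*13^3 mod 509 = 457, hash=100+457 mod 509 = 48
Option D: s[1]='f'->'d', delta=(4-6)*13^4 mod 509 = 395, hash=100+395 mod 509 = 495
Option E: s[3]='i'->'f', delta=(6-9)*13^2 mod 509 = 2, hash=100+2 mod 509 = 102 <-- target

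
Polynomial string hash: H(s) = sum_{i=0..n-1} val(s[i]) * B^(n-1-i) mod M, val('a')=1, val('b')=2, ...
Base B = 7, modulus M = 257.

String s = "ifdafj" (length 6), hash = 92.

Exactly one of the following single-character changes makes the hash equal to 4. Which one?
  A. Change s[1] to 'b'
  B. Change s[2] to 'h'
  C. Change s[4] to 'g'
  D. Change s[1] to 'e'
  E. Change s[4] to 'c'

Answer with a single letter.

Option A: s[1]='f'->'b', delta=(2-6)*7^4 mod 257 = 162, hash=92+162 mod 257 = 254
Option B: s[2]='d'->'h', delta=(8-4)*7^3 mod 257 = 87, hash=92+87 mod 257 = 179
Option C: s[4]='f'->'g', delta=(7-6)*7^1 mod 257 = 7, hash=92+7 mod 257 = 99
Option D: s[1]='f'->'e', delta=(5-6)*7^4 mod 257 = 169, hash=92+169 mod 257 = 4 <-- target
Option E: s[4]='f'->'c', delta=(3-6)*7^1 mod 257 = 236, hash=92+236 mod 257 = 71

Answer: D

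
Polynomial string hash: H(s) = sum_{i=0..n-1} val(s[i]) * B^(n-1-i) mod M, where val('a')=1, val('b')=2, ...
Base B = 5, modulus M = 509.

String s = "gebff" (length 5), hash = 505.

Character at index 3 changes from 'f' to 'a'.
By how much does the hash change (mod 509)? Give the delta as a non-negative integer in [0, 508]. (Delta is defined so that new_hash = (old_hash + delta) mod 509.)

Answer: 484

Derivation:
Delta formula: (val(new) - val(old)) * B^(n-1-k) mod M
  val('a') - val('f') = 1 - 6 = -5
  B^(n-1-k) = 5^1 mod 509 = 5
  Delta = -5 * 5 mod 509 = 484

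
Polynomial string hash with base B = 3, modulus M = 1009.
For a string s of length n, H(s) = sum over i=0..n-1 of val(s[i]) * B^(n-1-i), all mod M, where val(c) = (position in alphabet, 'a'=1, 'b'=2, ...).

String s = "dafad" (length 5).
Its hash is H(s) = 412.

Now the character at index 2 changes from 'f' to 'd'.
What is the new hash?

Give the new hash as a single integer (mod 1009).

val('f') = 6, val('d') = 4
Position k = 2, exponent = n-1-k = 2
B^2 mod M = 3^2 mod 1009 = 9
Delta = (4 - 6) * 9 mod 1009 = 991
New hash = (412 + 991) mod 1009 = 394

Answer: 394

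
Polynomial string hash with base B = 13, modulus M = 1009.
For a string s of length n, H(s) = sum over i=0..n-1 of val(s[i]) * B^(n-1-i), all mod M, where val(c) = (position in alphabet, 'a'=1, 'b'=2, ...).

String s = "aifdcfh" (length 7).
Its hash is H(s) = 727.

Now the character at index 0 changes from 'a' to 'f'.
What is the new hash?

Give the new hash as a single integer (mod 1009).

val('a') = 1, val('f') = 6
Position k = 0, exponent = n-1-k = 6
B^6 mod M = 13^6 mod 1009 = 762
Delta = (6 - 1) * 762 mod 1009 = 783
New hash = (727 + 783) mod 1009 = 501

Answer: 501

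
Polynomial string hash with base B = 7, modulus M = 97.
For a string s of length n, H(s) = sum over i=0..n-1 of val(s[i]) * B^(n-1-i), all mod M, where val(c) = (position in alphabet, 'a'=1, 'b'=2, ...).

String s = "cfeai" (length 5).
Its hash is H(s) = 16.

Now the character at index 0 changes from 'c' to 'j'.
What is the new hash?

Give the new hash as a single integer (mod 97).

Answer: 42

Derivation:
val('c') = 3, val('j') = 10
Position k = 0, exponent = n-1-k = 4
B^4 mod M = 7^4 mod 97 = 73
Delta = (10 - 3) * 73 mod 97 = 26
New hash = (16 + 26) mod 97 = 42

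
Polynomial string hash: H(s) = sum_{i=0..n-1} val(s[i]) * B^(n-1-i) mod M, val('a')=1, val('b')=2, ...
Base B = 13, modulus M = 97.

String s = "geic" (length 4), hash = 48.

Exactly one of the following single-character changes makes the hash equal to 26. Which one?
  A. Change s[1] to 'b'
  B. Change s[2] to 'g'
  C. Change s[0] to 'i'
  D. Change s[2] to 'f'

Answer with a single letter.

Option A: s[1]='e'->'b', delta=(2-5)*13^2 mod 97 = 75, hash=48+75 mod 97 = 26 <-- target
Option B: s[2]='i'->'g', delta=(7-9)*13^1 mod 97 = 71, hash=48+71 mod 97 = 22
Option C: s[0]='g'->'i', delta=(9-7)*13^3 mod 97 = 29, hash=48+29 mod 97 = 77
Option D: s[2]='i'->'f', delta=(6-9)*13^1 mod 97 = 58, hash=48+58 mod 97 = 9

Answer: A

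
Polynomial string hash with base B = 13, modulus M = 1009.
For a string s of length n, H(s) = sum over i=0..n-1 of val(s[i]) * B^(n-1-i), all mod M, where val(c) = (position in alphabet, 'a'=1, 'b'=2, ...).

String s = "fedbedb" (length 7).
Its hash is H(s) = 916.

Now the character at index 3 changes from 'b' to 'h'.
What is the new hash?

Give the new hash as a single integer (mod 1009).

val('b') = 2, val('h') = 8
Position k = 3, exponent = n-1-k = 3
B^3 mod M = 13^3 mod 1009 = 179
Delta = (8 - 2) * 179 mod 1009 = 65
New hash = (916 + 65) mod 1009 = 981

Answer: 981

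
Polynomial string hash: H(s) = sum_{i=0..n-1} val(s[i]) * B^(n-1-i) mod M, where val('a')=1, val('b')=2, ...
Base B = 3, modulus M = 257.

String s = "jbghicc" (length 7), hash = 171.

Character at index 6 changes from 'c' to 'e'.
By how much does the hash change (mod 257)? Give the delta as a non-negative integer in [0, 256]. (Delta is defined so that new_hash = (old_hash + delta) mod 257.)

Answer: 2

Derivation:
Delta formula: (val(new) - val(old)) * B^(n-1-k) mod M
  val('e') - val('c') = 5 - 3 = 2
  B^(n-1-k) = 3^0 mod 257 = 1
  Delta = 2 * 1 mod 257 = 2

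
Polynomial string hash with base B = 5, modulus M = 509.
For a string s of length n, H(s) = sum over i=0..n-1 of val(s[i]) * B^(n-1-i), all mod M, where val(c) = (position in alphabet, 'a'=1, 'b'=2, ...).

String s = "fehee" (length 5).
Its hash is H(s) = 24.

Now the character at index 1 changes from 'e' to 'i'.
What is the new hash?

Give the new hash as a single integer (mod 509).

val('e') = 5, val('i') = 9
Position k = 1, exponent = n-1-k = 3
B^3 mod M = 5^3 mod 509 = 125
Delta = (9 - 5) * 125 mod 509 = 500
New hash = (24 + 500) mod 509 = 15

Answer: 15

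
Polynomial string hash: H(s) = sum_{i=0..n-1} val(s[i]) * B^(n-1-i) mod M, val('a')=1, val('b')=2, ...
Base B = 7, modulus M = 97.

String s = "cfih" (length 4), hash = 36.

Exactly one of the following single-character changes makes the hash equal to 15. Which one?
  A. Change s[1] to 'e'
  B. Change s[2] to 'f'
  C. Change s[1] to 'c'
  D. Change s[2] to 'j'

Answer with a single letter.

Answer: B

Derivation:
Option A: s[1]='f'->'e', delta=(5-6)*7^2 mod 97 = 48, hash=36+48 mod 97 = 84
Option B: s[2]='i'->'f', delta=(6-9)*7^1 mod 97 = 76, hash=36+76 mod 97 = 15 <-- target
Option C: s[1]='f'->'c', delta=(3-6)*7^2 mod 97 = 47, hash=36+47 mod 97 = 83
Option D: s[2]='i'->'j', delta=(10-9)*7^1 mod 97 = 7, hash=36+7 mod 97 = 43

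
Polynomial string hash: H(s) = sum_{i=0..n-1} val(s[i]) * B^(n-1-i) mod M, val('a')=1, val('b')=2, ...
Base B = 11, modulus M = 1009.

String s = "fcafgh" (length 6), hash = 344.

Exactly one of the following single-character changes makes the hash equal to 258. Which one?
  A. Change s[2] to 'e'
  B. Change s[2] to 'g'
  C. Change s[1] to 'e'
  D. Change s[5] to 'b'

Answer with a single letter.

Option A: s[2]='a'->'e', delta=(5-1)*11^3 mod 1009 = 279, hash=344+279 mod 1009 = 623
Option B: s[2]='a'->'g', delta=(7-1)*11^3 mod 1009 = 923, hash=344+923 mod 1009 = 258 <-- target
Option C: s[1]='c'->'e', delta=(5-3)*11^4 mod 1009 = 21, hash=344+21 mod 1009 = 365
Option D: s[5]='h'->'b', delta=(2-8)*11^0 mod 1009 = 1003, hash=344+1003 mod 1009 = 338

Answer: B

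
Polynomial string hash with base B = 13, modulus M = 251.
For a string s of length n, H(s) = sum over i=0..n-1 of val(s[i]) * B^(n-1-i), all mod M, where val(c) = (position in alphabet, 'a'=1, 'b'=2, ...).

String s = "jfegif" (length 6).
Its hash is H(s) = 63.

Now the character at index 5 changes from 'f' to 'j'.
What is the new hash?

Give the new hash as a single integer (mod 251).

val('f') = 6, val('j') = 10
Position k = 5, exponent = n-1-k = 0
B^0 mod M = 13^0 mod 251 = 1
Delta = (10 - 6) * 1 mod 251 = 4
New hash = (63 + 4) mod 251 = 67

Answer: 67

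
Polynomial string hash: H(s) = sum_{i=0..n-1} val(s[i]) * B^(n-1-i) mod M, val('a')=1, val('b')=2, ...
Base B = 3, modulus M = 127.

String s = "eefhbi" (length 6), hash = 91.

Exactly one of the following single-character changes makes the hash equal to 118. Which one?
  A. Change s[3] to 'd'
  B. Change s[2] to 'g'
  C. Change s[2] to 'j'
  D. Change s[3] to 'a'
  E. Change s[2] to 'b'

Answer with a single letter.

Option A: s[3]='h'->'d', delta=(4-8)*3^2 mod 127 = 91, hash=91+91 mod 127 = 55
Option B: s[2]='f'->'g', delta=(7-6)*3^3 mod 127 = 27, hash=91+27 mod 127 = 118 <-- target
Option C: s[2]='f'->'j', delta=(10-6)*3^3 mod 127 = 108, hash=91+108 mod 127 = 72
Option D: s[3]='h'->'a', delta=(1-8)*3^2 mod 127 = 64, hash=91+64 mod 127 = 28
Option E: s[2]='f'->'b', delta=(2-6)*3^3 mod 127 = 19, hash=91+19 mod 127 = 110

Answer: B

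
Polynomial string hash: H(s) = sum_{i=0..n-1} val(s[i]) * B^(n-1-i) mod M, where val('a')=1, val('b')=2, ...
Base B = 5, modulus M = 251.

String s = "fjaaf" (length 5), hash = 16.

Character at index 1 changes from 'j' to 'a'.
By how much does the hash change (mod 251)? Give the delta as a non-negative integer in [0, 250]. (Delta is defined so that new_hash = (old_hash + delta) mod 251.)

Answer: 130

Derivation:
Delta formula: (val(new) - val(old)) * B^(n-1-k) mod M
  val('a') - val('j') = 1 - 10 = -9
  B^(n-1-k) = 5^3 mod 251 = 125
  Delta = -9 * 125 mod 251 = 130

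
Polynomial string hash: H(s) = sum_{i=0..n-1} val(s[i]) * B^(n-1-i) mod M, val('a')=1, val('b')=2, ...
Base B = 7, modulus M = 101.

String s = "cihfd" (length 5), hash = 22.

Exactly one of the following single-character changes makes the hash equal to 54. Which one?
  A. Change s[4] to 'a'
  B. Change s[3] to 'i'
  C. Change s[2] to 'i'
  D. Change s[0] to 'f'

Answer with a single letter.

Answer: D

Derivation:
Option A: s[4]='d'->'a', delta=(1-4)*7^0 mod 101 = 98, hash=22+98 mod 101 = 19
Option B: s[3]='f'->'i', delta=(9-6)*7^1 mod 101 = 21, hash=22+21 mod 101 = 43
Option C: s[2]='h'->'i', delta=(9-8)*7^2 mod 101 = 49, hash=22+49 mod 101 = 71
Option D: s[0]='c'->'f', delta=(6-3)*7^4 mod 101 = 32, hash=22+32 mod 101 = 54 <-- target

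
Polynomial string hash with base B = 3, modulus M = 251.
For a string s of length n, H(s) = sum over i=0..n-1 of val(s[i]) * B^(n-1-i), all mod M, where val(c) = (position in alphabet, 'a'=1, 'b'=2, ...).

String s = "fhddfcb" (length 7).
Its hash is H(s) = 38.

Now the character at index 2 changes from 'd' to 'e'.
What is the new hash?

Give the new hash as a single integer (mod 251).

Answer: 119

Derivation:
val('d') = 4, val('e') = 5
Position k = 2, exponent = n-1-k = 4
B^4 mod M = 3^4 mod 251 = 81
Delta = (5 - 4) * 81 mod 251 = 81
New hash = (38 + 81) mod 251 = 119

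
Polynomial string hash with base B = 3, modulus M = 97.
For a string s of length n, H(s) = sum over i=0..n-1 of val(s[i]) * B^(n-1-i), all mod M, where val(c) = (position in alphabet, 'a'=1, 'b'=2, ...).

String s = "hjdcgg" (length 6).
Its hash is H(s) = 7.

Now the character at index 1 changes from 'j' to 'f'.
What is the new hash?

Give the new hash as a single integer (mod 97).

Answer: 71

Derivation:
val('j') = 10, val('f') = 6
Position k = 1, exponent = n-1-k = 4
B^4 mod M = 3^4 mod 97 = 81
Delta = (6 - 10) * 81 mod 97 = 64
New hash = (7 + 64) mod 97 = 71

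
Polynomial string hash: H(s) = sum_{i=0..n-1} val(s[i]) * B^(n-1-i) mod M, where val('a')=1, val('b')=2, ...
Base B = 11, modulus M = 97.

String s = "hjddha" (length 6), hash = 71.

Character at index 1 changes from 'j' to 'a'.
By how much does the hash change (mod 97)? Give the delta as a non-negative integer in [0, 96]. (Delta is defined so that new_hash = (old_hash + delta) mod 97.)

Delta formula: (val(new) - val(old)) * B^(n-1-k) mod M
  val('a') - val('j') = 1 - 10 = -9
  B^(n-1-k) = 11^4 mod 97 = 91
  Delta = -9 * 91 mod 97 = 54

Answer: 54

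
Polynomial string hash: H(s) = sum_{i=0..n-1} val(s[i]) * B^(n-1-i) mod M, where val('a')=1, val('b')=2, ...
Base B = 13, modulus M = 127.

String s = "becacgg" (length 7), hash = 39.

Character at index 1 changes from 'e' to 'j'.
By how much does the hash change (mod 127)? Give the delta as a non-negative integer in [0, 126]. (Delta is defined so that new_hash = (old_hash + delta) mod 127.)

Answer: 106

Derivation:
Delta formula: (val(new) - val(old)) * B^(n-1-k) mod M
  val('j') - val('e') = 10 - 5 = 5
  B^(n-1-k) = 13^5 mod 127 = 72
  Delta = 5 * 72 mod 127 = 106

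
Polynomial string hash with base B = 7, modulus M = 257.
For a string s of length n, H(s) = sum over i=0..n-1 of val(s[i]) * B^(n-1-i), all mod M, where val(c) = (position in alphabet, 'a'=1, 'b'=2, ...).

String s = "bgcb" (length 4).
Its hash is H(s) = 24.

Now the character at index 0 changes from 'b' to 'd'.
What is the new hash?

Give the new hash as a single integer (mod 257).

val('b') = 2, val('d') = 4
Position k = 0, exponent = n-1-k = 3
B^3 mod M = 7^3 mod 257 = 86
Delta = (4 - 2) * 86 mod 257 = 172
New hash = (24 + 172) mod 257 = 196

Answer: 196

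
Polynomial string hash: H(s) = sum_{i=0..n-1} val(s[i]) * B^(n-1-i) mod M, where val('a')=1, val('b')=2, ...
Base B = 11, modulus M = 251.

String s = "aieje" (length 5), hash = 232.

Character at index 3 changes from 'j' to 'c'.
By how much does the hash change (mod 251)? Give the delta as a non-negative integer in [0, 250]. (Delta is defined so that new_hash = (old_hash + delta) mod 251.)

Delta formula: (val(new) - val(old)) * B^(n-1-k) mod M
  val('c') - val('j') = 3 - 10 = -7
  B^(n-1-k) = 11^1 mod 251 = 11
  Delta = -7 * 11 mod 251 = 174

Answer: 174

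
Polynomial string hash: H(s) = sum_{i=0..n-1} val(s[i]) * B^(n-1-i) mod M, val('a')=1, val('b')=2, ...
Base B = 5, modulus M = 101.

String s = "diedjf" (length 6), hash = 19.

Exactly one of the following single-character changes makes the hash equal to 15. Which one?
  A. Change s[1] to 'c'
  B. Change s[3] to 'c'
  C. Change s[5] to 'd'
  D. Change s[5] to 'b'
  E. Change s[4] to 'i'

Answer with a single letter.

Answer: D

Derivation:
Option A: s[1]='i'->'c', delta=(3-9)*5^4 mod 101 = 88, hash=19+88 mod 101 = 6
Option B: s[3]='d'->'c', delta=(3-4)*5^2 mod 101 = 76, hash=19+76 mod 101 = 95
Option C: s[5]='f'->'d', delta=(4-6)*5^0 mod 101 = 99, hash=19+99 mod 101 = 17
Option D: s[5]='f'->'b', delta=(2-6)*5^0 mod 101 = 97, hash=19+97 mod 101 = 15 <-- target
Option E: s[4]='j'->'i', delta=(9-10)*5^1 mod 101 = 96, hash=19+96 mod 101 = 14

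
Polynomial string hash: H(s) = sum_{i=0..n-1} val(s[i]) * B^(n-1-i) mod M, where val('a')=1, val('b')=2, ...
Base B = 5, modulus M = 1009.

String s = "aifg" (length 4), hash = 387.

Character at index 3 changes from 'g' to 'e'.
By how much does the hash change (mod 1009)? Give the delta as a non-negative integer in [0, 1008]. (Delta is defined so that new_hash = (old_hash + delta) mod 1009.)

Answer: 1007

Derivation:
Delta formula: (val(new) - val(old)) * B^(n-1-k) mod M
  val('e') - val('g') = 5 - 7 = -2
  B^(n-1-k) = 5^0 mod 1009 = 1
  Delta = -2 * 1 mod 1009 = 1007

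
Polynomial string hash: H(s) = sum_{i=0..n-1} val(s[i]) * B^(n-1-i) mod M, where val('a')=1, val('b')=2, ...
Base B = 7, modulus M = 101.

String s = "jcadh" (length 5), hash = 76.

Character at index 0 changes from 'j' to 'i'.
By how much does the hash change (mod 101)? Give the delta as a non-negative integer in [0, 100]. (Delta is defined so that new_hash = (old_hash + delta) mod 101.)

Delta formula: (val(new) - val(old)) * B^(n-1-k) mod M
  val('i') - val('j') = 9 - 10 = -1
  B^(n-1-k) = 7^4 mod 101 = 78
  Delta = -1 * 78 mod 101 = 23

Answer: 23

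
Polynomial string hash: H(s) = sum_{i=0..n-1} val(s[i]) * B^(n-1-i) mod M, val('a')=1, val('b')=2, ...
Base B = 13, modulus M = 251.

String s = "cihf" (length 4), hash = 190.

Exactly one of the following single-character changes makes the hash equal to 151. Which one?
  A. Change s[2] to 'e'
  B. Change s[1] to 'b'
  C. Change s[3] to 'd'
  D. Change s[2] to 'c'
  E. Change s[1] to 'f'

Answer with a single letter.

Option A: s[2]='h'->'e', delta=(5-8)*13^1 mod 251 = 212, hash=190+212 mod 251 = 151 <-- target
Option B: s[1]='i'->'b', delta=(2-9)*13^2 mod 251 = 72, hash=190+72 mod 251 = 11
Option C: s[3]='f'->'d', delta=(4-6)*13^0 mod 251 = 249, hash=190+249 mod 251 = 188
Option D: s[2]='h'->'c', delta=(3-8)*13^1 mod 251 = 186, hash=190+186 mod 251 = 125
Option E: s[1]='i'->'f', delta=(6-9)*13^2 mod 251 = 246, hash=190+246 mod 251 = 185

Answer: A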